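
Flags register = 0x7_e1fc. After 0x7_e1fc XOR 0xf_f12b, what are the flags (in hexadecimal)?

0x810d7

XOR each hex digit independently (no carries):
  7^f=8, e^f=1, 1^1=0, f^2=d, c^b=7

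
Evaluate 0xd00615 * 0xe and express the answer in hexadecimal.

0xb605526

Multiply each base-16 digit by 14, carrying:
  5×14 = 70 → write 6 carry 4
  1×14+4 = 18 → write 2 carry 1
  6×14+1 = 85 → write 5 carry 5
  0×14+5 = 5 → write 5
  0×14 = 0 → write 0
  d×14 = 182 → write 6 carry 11
  remaining carry: b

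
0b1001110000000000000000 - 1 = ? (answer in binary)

The trailing 16 digits are 0, so subtracting 1 borrows through: they become 1 and the next digit up decrements.

0b1001101111111111111111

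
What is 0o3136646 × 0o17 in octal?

0o57616272

Multiply each base-8 digit by 15, carrying:
  6×15 = 90 → write 2 carry 11
  4×15+11 = 71 → write 7 carry 8
  6×15+8 = 98 → write 2 carry 12
  6×15+12 = 102 → write 6 carry 12
  3×15+12 = 57 → write 1 carry 7
  1×15+7 = 22 → write 6 carry 2
  3×15+2 = 47 → write 7 carry 5
  remaining carry: 5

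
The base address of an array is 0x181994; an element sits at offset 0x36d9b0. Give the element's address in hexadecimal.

0x4ef344

Add column by column in base 16, right to left:
  4+0 = 4
  9+b = 4 carry 1
  9+9+1 = 3 carry 1
  1+d+1 = f
  8+6 = e
  1+3 = 4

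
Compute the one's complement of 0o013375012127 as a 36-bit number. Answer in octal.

Each oct digit d becomes 7−d:
  0→7, 1→6, 3→4, 3→4, 7→0, 5→2, 0→7, 1→6, 2→5, 1→6, 2→5, 7→0

0o764402765650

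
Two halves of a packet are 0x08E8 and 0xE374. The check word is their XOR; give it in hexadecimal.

XOR each hex digit independently (no carries):
  0^E=E, 8^3=B, E^7=9, 8^4=C

0xEB9C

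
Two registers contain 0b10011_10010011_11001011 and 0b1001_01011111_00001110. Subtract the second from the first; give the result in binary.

0b10100011010010111101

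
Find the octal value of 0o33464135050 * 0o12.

0o424011642620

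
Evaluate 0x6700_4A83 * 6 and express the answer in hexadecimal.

0x26A01BF12

Multiply each base-16 digit by 6, carrying:
  3×6 = 18 → write 2 carry 1
  8×6+1 = 49 → write 1 carry 3
  A×6+3 = 63 → write F carry 3
  4×6+3 = 27 → write B carry 1
  0×6+1 = 1 → write 1
  0×6 = 0 → write 0
  7×6 = 42 → write A carry 2
  6×6+2 = 38 → write 6 carry 2
  remaining carry: 2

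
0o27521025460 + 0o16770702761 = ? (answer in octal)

0o46511730441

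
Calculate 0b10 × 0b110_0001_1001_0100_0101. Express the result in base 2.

Multiply each base-2 digit by 2, carrying:
  1×2 = 2 → write 0 carry 1
  0×2+1 = 1 → write 1
  1×2 = 2 → write 0 carry 1
  0×2+1 = 1 → write 1
  0×2 = 0 → write 0
  0×2 = 0 → write 0
  1×2 = 2 → write 0 carry 1
  0×2+1 = 1 → write 1
  1×2 = 2 → write 0 carry 1
  0×2+1 = 1 → write 1
  0×2 = 0 → write 0
  1×2 = 2 → write 0 carry 1
  1×2+1 = 3 → write 1 carry 1
  0×2+1 = 1 → write 1
  0×2 = 0 → write 0
  0×2 = 0 → write 0
  0×2 = 0 → write 0
  1×2 = 2 → write 0 carry 1
  1×2+1 = 3 → write 1 carry 1
  remaining carry: 1

0b11000011001010001010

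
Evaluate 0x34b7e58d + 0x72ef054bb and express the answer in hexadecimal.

0x763a83a48

Add column by column in base 16, right to left:
  d+b = 8 carry 1
  8+b+1 = 4 carry 1
  5+4+1 = a
  e+5 = 3 carry 1
  7+0+1 = 8
  b+f = a carry 1
  4+e+1 = 3 carry 1
  3+2+1 = 6
  0+7 = 7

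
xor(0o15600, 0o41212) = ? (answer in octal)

0o54412

XOR each oct digit independently (no carries):
  1^4=5, 5^1=4, 6^2=4, 0^1=1, 0^2=2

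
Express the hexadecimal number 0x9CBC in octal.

Expand each hex digit to 4 bits: 9=1001 C=1100 B=1011 C=1100.
Group the bits in threes: 001 001 110 010 111 100 → 116274.

0o116274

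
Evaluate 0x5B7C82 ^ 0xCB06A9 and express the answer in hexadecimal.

0x907A2B

XOR each hex digit independently (no carries):
  5^C=9, B^B=0, 7^0=7, C^6=A, 8^A=2, 2^9=B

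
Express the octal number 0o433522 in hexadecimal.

Each octal digit is 3 bits: 4=100 3=011 3=011 5=101 2=010 2=010.
Group the bits into nibbles: 0010 0011 0111 0101 0010 → 23752.

0x23752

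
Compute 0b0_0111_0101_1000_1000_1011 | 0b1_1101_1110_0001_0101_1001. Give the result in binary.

0b111111111100111011011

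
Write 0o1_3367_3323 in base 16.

Each octal digit is 3 bits: 1=001 3=011 3=011 6=110 7=111 3=011 3=011 2=010 3=011.
Group the bits into nibbles: 0001 0110 1111 0111 0110 1101 0011 → 16f76d3.

0x16f76d3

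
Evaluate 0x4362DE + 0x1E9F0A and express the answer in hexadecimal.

0x6201E8

Add column by column in base 16, right to left:
  E+A = 8 carry 1
  D+0+1 = E
  2+F = 1 carry 1
  6+9+1 = 0 carry 1
  3+E+1 = 2 carry 1
  4+1+1 = 6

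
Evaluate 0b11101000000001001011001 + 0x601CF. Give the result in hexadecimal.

0x7A0428

0b11101000000001001011001 = 0x740259 in hexadecimal.
Add column by column in base 16, right to left:
  9+F = 8 carry 1
  5+C+1 = 2 carry 1
  2+1+1 = 4
  0+0 = 0
  4+6 = A
  7+0 = 7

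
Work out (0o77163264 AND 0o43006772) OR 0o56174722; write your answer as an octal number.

0o77163264 AND 0o43006772 = 0o43002260.
Then OR with 0o56174722.

0o57176762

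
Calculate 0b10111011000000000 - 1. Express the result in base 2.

0b10111010111111111

The trailing 9 digits are 0, so subtracting 1 borrows through: they become 1 and the next digit up decrements.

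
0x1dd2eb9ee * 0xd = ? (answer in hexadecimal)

0x183b5f7116

Multiply each base-16 digit by 13, carrying:
  e×13 = 182 → write 6 carry 11
  e×13+11 = 193 → write 1 carry 12
  9×13+12 = 129 → write 1 carry 8
  b×13+8 = 151 → write 7 carry 9
  e×13+9 = 191 → write f carry 11
  2×13+11 = 37 → write 5 carry 2
  d×13+2 = 171 → write b carry 10
  d×13+10 = 179 → write 3 carry 11
  1×13+11 = 24 → write 8 carry 1
  remaining carry: 1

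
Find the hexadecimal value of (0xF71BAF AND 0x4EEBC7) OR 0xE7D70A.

0xE7DF8F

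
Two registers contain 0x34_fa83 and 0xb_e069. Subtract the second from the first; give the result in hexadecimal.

Subtract column by column in base 16:
  3-9 → a (borrow)
  8-6-1 → 1
  a-0 → a
  f-e → 1
  4-b → 9 (borrow)
  3-0-1 → 2

0x291a1a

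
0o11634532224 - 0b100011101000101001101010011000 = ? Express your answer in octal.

0o5264014774

0b100011101000101001101010011000 = 0o4350515230 in octal.
Subtract column by column in base 8:
  4-0 → 4
  2-3 → 7 (borrow)
  2-2-1 → 7 (borrow)
  2-5-1 → 4 (borrow)
  3-1-1 → 1
  5-5 → 0
  4-0 → 4
  3-5 → 6 (borrow)
  6-3-1 → 2
  1-4 → 5 (borrow)
  1-0-1 → 0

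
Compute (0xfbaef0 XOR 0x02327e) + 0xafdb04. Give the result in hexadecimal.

First 0xfbaef0 XOR 0x02327e = 0xf99c8e.
Add column by column in base 16, right to left:
  e+4 = 2 carry 1
  8+0+1 = 9
  c+b = 7 carry 1
  9+d+1 = 7 carry 1
  9+f+1 = 9 carry 1
  f+a+1 = a carry 1
  final carry 1

0x1a97792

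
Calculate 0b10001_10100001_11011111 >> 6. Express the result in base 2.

0b100011010000111

Right shift by 6: drop the 6 least-significant bits.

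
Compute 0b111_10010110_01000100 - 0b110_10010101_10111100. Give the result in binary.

0b10000000010001000

Subtract column by column in base 2:
  0-0 → 0
  0-0 → 0
  1-1 → 0
  0-1 → 1 (borrow)
  0-1-1 → 0 (borrow)
  0-1-1 → 0 (borrow)
  1-0-1 → 0
  0-1 → 1 (borrow)
  0-1-1 → 0 (borrow)
  1-0-1 → 0
  1-1 → 0
  0-0 → 0
  1-1 → 0
  0-0 → 0
  0-0 → 0
  1-1 → 0
  1-0 → 1
  1-1 → 0
  1-1 → 0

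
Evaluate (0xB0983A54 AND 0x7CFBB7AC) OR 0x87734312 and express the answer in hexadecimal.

0xB7FB7316

0xB0983A54 AND 0x7CFBB7AC = 0x30983204.
Then OR with 0x87734312.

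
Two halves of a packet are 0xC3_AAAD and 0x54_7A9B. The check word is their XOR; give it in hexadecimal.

XOR each hex digit independently (no carries):
  C^5=9, 3^4=7, A^7=D, A^A=0, A^9=3, D^B=6

0x97D036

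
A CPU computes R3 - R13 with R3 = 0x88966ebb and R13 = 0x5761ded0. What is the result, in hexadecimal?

0x31348feb

Subtract column by column in base 16:
  b-0 → b
  b-d → e (borrow)
  e-e-1 → f (borrow)
  6-d-1 → 8 (borrow)
  6-1-1 → 4
  9-6 → 3
  8-7 → 1
  8-5 → 3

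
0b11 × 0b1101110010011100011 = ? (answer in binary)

0b101001010111010101001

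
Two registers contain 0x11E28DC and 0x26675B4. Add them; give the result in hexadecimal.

Add column by column in base 16, right to left:
  C+4 = 0 carry 1
  D+B+1 = 9 carry 1
  8+5+1 = E
  2+7 = 9
  E+6 = 4 carry 1
  1+6+1 = 8
  1+2 = 3

0x3849E90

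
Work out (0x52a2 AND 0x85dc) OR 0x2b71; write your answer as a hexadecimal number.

0x2bf1

0x52a2 AND 0x85dc = 0x0080.
Then OR with 0x2b71.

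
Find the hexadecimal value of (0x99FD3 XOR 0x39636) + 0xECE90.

0x18D875

First 0x99FD3 XOR 0x39636 = 0xA09E5.
Add column by column in base 16, right to left:
  5+0 = 5
  E+9 = 7 carry 1
  9+E+1 = 8 carry 1
  0+C+1 = D
  A+E = 8 carry 1
  final carry 1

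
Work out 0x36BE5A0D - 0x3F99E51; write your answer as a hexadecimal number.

0x32C4BBBC

Subtract column by column in base 16:
  D-1 → C
  0-5 → B (borrow)
  A-E-1 → B (borrow)
  5-9-1 → B (borrow)
  E-9-1 → 4
  B-F → C (borrow)
  6-3-1 → 2
  3-0 → 3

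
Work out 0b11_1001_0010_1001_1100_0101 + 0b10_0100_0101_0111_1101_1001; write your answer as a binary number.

Add column by column in base 2, right to left:
  1+1 = 0 carry 1
  0+0+1 = 1
  1+0 = 1
  0+1 = 1
  0+1 = 1
  0+0 = 0
  1+1 = 0 carry 1
  1+1+1 = 1 carry 1
  1+1+1 = 1 carry 1
  0+1+1 = 0 carry 1
  0+1+1 = 0 carry 1
  1+0+1 = 0 carry 1
  0+1+1 = 0 carry 1
  1+0+1 = 0 carry 1
  0+1+1 = 0 carry 1
  0+0+1 = 1
  1+0 = 1
  0+0 = 0
  0+1 = 1
  1+0 = 1
  1+0 = 1
  1+1 = 0 carry 1
  final carry 1

0b10111011000000110011110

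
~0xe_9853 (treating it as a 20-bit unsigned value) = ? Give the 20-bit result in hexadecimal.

Each hex digit d becomes f−d:
  e→1, 9→6, 8→7, 5→a, 3→c

0x167ac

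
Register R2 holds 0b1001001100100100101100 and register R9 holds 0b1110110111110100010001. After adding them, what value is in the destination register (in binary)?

Add column by column in base 2, right to left:
  0+1 = 1
  0+0 = 0
  1+0 = 1
  1+0 = 1
  0+1 = 1
  1+0 = 1
  0+0 = 0
  0+0 = 0
  1+1 = 0 carry 1
  0+0+1 = 1
  0+1 = 1
  1+1 = 0 carry 1
  0+1+1 = 0 carry 1
  0+1+1 = 0 carry 1
  1+1+1 = 1 carry 1
  1+0+1 = 0 carry 1
  0+1+1 = 0 carry 1
  0+1+1 = 0 carry 1
  1+0+1 = 0 carry 1
  0+1+1 = 0 carry 1
  0+1+1 = 0 carry 1
  1+1+1 = 1 carry 1
  final carry 1

0b11000000100011000111101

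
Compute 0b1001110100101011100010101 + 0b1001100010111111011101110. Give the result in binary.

0b10011010111101011000000011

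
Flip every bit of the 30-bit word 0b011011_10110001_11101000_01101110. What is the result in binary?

0b100100010011100001011110010001

Invert each bit: 011011101100011110100001101110 → 100100010011100001011110010001.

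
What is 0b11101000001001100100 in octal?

0o3501144

Group the bits in threes: 011 101 000 001 001 100 100 → 3501144.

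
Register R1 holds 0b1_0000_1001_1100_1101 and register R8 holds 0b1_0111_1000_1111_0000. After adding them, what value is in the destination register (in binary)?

Add column by column in base 2, right to left:
  1+0 = 1
  0+0 = 0
  1+0 = 1
  1+0 = 1
  0+1 = 1
  0+1 = 1
  1+1 = 0 carry 1
  1+1+1 = 1 carry 1
  1+0+1 = 0 carry 1
  0+0+1 = 1
  0+0 = 0
  1+1 = 0 carry 1
  0+1+1 = 0 carry 1
  0+1+1 = 0 carry 1
  0+1+1 = 0 carry 1
  0+0+1 = 1
  1+1 = 0 carry 1
  final carry 1

0b101000001010111101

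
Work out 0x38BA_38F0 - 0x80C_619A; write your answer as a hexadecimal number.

0x30ADD756

Subtract column by column in base 16:
  0-A → 6 (borrow)
  F-9-1 → 5
  8-1 → 7
  3-6 → D (borrow)
  A-C-1 → D (borrow)
  B-0-1 → A
  8-8 → 0
  3-0 → 3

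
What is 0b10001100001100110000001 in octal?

0o21414601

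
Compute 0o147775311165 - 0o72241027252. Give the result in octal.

Subtract column by column in base 8:
  5-2 → 3
  6-5 → 1
  1-2 → 7 (borrow)
  1-7-1 → 1 (borrow)
  1-2-1 → 6 (borrow)
  3-0-1 → 2
  5-1 → 4
  7-4 → 3
  7-2 → 5
  7-2 → 5
  4-7 → 5 (borrow)
  1-0-1 → 0

0o55534261713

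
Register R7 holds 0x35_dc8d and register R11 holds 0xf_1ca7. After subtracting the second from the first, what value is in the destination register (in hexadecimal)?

0x26bfe6

Subtract column by column in base 16:
  d-7 → 6
  8-a → e (borrow)
  c-c-1 → f (borrow)
  d-1-1 → b
  5-f → 6 (borrow)
  3-0-1 → 2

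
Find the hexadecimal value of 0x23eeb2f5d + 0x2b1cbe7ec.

0x4f0b71749

Add column by column in base 16, right to left:
  d+c = 9 carry 1
  5+e+1 = 4 carry 1
  f+7+1 = 7 carry 1
  2+e+1 = 1 carry 1
  b+b+1 = 7 carry 1
  e+c+1 = b carry 1
  e+1+1 = 0 carry 1
  3+b+1 = f
  2+2 = 4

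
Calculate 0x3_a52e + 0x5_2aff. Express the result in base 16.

Add column by column in base 16, right to left:
  e+f = d carry 1
  2+f+1 = 2 carry 1
  5+a+1 = 0 carry 1
  a+2+1 = d
  3+5 = 8

0x8d02d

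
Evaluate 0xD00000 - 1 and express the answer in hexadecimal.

The trailing 5 digits are 0, so subtracting 1 borrows through: they become F and the next digit up decrements.

0xCFFFFF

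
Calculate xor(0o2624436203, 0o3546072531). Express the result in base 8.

XOR each oct digit independently (no carries):
  2^3=1, 6^5=3, 2^4=6, 4^6=2, 4^0=4, 3^7=4, 6^2=4, 2^5=7, 0^3=3, 3^1=2

0o1362444732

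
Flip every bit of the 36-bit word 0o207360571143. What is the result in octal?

0o570417206634

Each oct digit d becomes 7−d:
  2→5, 0→7, 7→0, 3→4, 6→1, 0→7, 5→2, 7→0, 1→6, 1→6, 4→3, 3→4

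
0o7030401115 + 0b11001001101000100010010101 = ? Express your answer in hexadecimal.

0o7030401115 = 0x3862024d in hexadecimal.
0b11001001101000100010010101 = 0x3268895 in hexadecimal.
Add column by column in base 16, right to left:
  d+5 = 2 carry 1
  4+9+1 = e
  2+8 = a
  0+8 = 8
  2+6 = 8
  6+2 = 8
  8+3 = b
  3+0 = 3

0x3b888ae2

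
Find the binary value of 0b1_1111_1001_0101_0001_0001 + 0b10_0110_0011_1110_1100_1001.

Add column by column in base 2, right to left:
  1+1 = 0 carry 1
  0+0+1 = 1
  0+0 = 0
  0+1 = 1
  1+0 = 1
  0+0 = 0
  0+1 = 1
  0+1 = 1
  1+0 = 1
  0+1 = 1
  1+1 = 0 carry 1
  0+1+1 = 0 carry 1
  1+1+1 = 1 carry 1
  0+1+1 = 0 carry 1
  0+0+1 = 1
  1+0 = 1
  1+0 = 1
  1+1 = 0 carry 1
  1+1+1 = 1 carry 1
  1+0+1 = 0 carry 1
  1+0+1 = 0 carry 1
  0+1+1 = 0 carry 1
  final carry 1

0b10001011101001111011010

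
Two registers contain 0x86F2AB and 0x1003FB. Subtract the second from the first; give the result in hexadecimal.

Subtract column by column in base 16:
  B-B → 0
  A-F → B (borrow)
  2-3-1 → E (borrow)
  F-0-1 → E
  6-0 → 6
  8-1 → 7

0x76EEB0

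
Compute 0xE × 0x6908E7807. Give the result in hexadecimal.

0x5BE7CA9062

Multiply each base-16 digit by 14, carrying:
  7×14 = 98 → write 2 carry 6
  0×14+6 = 6 → write 6
  8×14 = 112 → write 0 carry 7
  7×14+7 = 105 → write 9 carry 6
  E×14+6 = 202 → write A carry 12
  8×14+12 = 124 → write C carry 7
  0×14+7 = 7 → write 7
  9×14 = 126 → write E carry 7
  6×14+7 = 91 → write B carry 5
  remaining carry: 5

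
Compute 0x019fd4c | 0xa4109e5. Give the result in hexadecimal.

0xa59fded

OR each hex digit independently (no carries):
  0|a=a, 1|4=5, 9|1=9, f|0=f, d|9=d, 4|e=e, c|5=d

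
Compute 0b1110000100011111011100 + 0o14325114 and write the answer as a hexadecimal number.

0b1110000100011111011100 = 0x3847DC in hexadecimal.
0o14325114 = 0x31AA4C in hexadecimal.
Add column by column in base 16, right to left:
  C+C = 8 carry 1
  D+4+1 = 2 carry 1
  7+A+1 = 2 carry 1
  4+A+1 = F
  8+1 = 9
  3+3 = 6

0x69F228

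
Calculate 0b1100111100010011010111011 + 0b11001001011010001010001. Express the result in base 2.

0b10000000101101101100001100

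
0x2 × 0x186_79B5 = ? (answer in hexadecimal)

0x30CF36A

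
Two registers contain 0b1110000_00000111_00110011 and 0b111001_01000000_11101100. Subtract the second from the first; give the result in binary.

Subtract column by column in base 2:
  1-0 → 1
  1-0 → 1
  0-1 → 1 (borrow)
  0-1-1 → 0 (borrow)
  1-0-1 → 0
  1-1 → 0
  0-1 → 1 (borrow)
  0-1-1 → 0 (borrow)
  1-0-1 → 0
  1-0 → 1
  1-0 → 1
  0-0 → 0
  0-0 → 0
  0-0 → 0
  0-1 → 1 (borrow)
  0-0-1 → 1 (borrow)
  0-1-1 → 0 (borrow)
  0-0-1 → 1 (borrow)
  0-0-1 → 1 (borrow)
  0-1-1 → 0 (borrow)
  1-1-1 → 1 (borrow)
  1-1-1 → 1 (borrow)
  1-0-1 → 0

0b1101101100011001000111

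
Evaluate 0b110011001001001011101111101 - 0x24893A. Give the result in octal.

0o620007103

0b110011001001001011101111101 = 0o631113575 in octal.
0x24893A = 0o11104472 in octal.
Subtract column by column in base 8:
  5-2 → 3
  7-7 → 0
  5-4 → 1
  3-4 → 7 (borrow)
  1-0-1 → 0
  1-1 → 0
  1-1 → 0
  3-1 → 2
  6-0 → 6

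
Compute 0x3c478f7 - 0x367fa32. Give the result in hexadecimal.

Subtract column by column in base 16:
  7-2 → 5
  f-3 → c
  8-a → e (borrow)
  7-f-1 → 7 (borrow)
  4-7-1 → c (borrow)
  c-6-1 → 5
  3-3 → 0

0x5c7ec5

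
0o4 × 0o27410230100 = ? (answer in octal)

0o136041140400

Multiply each base-8 digit by 4, carrying:
  0×4 = 0 → write 0
  0×4 = 0 → write 0
  1×4 = 4 → write 4
  0×4 = 0 → write 0
  3×4 = 12 → write 4 carry 1
  2×4+1 = 9 → write 1 carry 1
  0×4+1 = 1 → write 1
  1×4 = 4 → write 4
  4×4 = 16 → write 0 carry 2
  7×4+2 = 30 → write 6 carry 3
  2×4+3 = 11 → write 3 carry 1
  remaining carry: 1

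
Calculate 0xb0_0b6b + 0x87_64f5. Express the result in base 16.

0x1377060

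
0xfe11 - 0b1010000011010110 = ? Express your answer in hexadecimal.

0b1010000011010110 = 0xa0d6 in hexadecimal.
Subtract column by column in base 16:
  1-6 → b (borrow)
  1-d-1 → 3 (borrow)
  e-0-1 → d
  f-a → 5

0x5d3b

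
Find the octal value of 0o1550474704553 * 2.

Multiply each base-8 digit by 2, carrying:
  3×2 = 6 → write 6
  5×2 = 10 → write 2 carry 1
  5×2+1 = 11 → write 3 carry 1
  4×2+1 = 9 → write 1 carry 1
  0×2+1 = 1 → write 1
  7×2 = 14 → write 6 carry 1
  4×2+1 = 9 → write 1 carry 1
  7×2+1 = 15 → write 7 carry 1
  4×2+1 = 9 → write 1 carry 1
  0×2+1 = 1 → write 1
  5×2 = 10 → write 2 carry 1
  5×2+1 = 11 → write 3 carry 1
  1×2+1 = 3 → write 3

0o3321171611326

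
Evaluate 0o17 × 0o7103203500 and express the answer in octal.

Multiply each base-8 digit by 15, carrying:
  0×15 = 0 → write 0
  0×15 = 0 → write 0
  5×15 = 75 → write 3 carry 9
  3×15+9 = 54 → write 6 carry 6
  0×15+6 = 6 → write 6
  2×15 = 30 → write 6 carry 3
  3×15+3 = 48 → write 0 carry 6
  0×15+6 = 6 → write 6
  1×15 = 15 → write 7 carry 1
  7×15+1 = 106 → write 2 carry 13
  remaining carry: 15

0o152760666300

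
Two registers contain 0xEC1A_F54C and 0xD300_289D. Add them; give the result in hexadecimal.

Add column by column in base 16, right to left:
  C+D = 9 carry 1
  4+9+1 = E
  5+8 = D
  F+2 = 1 carry 1
  A+0+1 = B
  1+0 = 1
  C+3 = F
  E+D = B carry 1
  final carry 1

0x1BF1B1DE9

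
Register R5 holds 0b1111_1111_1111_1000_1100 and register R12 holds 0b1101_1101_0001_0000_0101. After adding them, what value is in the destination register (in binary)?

Add column by column in base 2, right to left:
  0+1 = 1
  0+0 = 0
  1+1 = 0 carry 1
  1+0+1 = 0 carry 1
  0+0+1 = 1
  0+0 = 0
  0+0 = 0
  1+0 = 1
  1+1 = 0 carry 1
  1+0+1 = 0 carry 1
  1+0+1 = 0 carry 1
  1+0+1 = 0 carry 1
  1+1+1 = 1 carry 1
  1+0+1 = 0 carry 1
  1+1+1 = 1 carry 1
  1+1+1 = 1 carry 1
  1+1+1 = 1 carry 1
  1+0+1 = 0 carry 1
  1+1+1 = 1 carry 1
  1+1+1 = 1 carry 1
  final carry 1

0b111011101000010010001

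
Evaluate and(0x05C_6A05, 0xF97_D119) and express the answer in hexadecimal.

AND each hex digit independently (no carries):
  0&F=0, 5&9=1, C&7=4, 6&D=4, A&1=0, 0&1=0, 5&9=1

0x0144001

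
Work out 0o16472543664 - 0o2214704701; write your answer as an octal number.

Subtract column by column in base 8:
  4-1 → 3
  6-0 → 6
  6-7 → 7 (borrow)
  3-4-1 → 6 (borrow)
  4-0-1 → 3
  5-7 → 6 (borrow)
  2-4-1 → 5 (borrow)
  7-1-1 → 5
  4-2 → 2
  6-2 → 4
  1-0 → 1

0o14255636763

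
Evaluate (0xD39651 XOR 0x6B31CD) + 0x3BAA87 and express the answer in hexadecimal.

0xF45223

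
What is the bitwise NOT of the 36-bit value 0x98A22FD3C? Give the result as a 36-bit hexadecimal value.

0x675DD02C3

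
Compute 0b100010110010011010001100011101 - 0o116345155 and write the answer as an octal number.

0b100010110010011010001100011101 = 0o4262321435 in octal.
Subtract column by column in base 8:
  5-5 → 0
  3-5 → 6 (borrow)
  4-1-1 → 2
  1-5 → 4 (borrow)
  2-4-1 → 5 (borrow)
  3-3-1 → 7 (borrow)
  2-6-1 → 3 (borrow)
  6-1-1 → 4
  2-1 → 1
  4-0 → 4

0o4143754260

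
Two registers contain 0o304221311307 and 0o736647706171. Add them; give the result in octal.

Add column by column in base 8, right to left:
  7+1 = 0 carry 1
  0+7+1 = 0 carry 1
  3+1+1 = 5
  1+6 = 7
  1+0 = 1
  3+7 = 2 carry 1
  1+7+1 = 1 carry 1
  2+4+1 = 7
  2+6 = 0 carry 1
  4+6+1 = 3 carry 1
  0+3+1 = 4
  3+7 = 2 carry 1
  final carry 1

0o1243071217500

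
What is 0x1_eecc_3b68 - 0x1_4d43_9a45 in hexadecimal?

0xa188a123

Subtract column by column in base 16:
  8-5 → 3
  6-4 → 2
  b-a → 1
  3-9 → a (borrow)
  c-3-1 → 8
  c-4 → 8
  e-d → 1
  e-4 → a
  1-1 → 0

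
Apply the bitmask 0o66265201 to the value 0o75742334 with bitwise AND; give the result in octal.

0o64240200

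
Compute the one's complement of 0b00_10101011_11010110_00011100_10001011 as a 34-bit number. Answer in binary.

Invert each bit: 0010101011110101100001110010001011 → 1101010100001010011110001101110100.

0b1101010100001010011110001101110100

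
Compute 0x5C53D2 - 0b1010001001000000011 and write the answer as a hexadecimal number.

0x5741CF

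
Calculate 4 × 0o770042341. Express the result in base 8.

0o3740211604

Multiply each base-8 digit by 4, carrying:
  1×4 = 4 → write 4
  4×4 = 16 → write 0 carry 2
  3×4+2 = 14 → write 6 carry 1
  2×4+1 = 9 → write 1 carry 1
  4×4+1 = 17 → write 1 carry 2
  0×4+2 = 2 → write 2
  0×4 = 0 → write 0
  7×4 = 28 → write 4 carry 3
  7×4+3 = 31 → write 7 carry 3
  remaining carry: 3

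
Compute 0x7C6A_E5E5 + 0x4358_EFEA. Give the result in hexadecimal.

Add column by column in base 16, right to left:
  5+A = F
  E+E = C carry 1
  5+F+1 = 5 carry 1
  E+E+1 = D carry 1
  A+8+1 = 3 carry 1
  6+5+1 = C
  C+3 = F
  7+4 = B

0xBFC3D5CF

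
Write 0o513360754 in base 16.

Each octal digit is 3 bits: 5=101 1=001 3=011 3=011 6=110 0=000 7=111 5=101 4=100.
Group the bits into nibbles: 0101 0010 1101 1110 0001 1110 1100 → 52de1ec.

0x52de1ec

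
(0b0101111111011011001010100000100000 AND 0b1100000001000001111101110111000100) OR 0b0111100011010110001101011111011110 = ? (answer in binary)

0b111100011010111001101111111011110

0b0101111111011011001010100000100000 AND 0b1100000001000001111101110111000100 = 0b0100000001000001001000100000000000.
Then OR with 0b0111100011010110001101011111011110.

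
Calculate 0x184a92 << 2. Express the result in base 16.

2 bits is not a whole number of base-16 digits; in binary: 110000100101010010010 << 2 = 11000010010101001001000.

0x612a48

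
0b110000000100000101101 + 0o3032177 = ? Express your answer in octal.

0o11036254

0b110000000100000101101 = 0o6004055 in octal.
Add column by column in base 8, right to left:
  5+7 = 4 carry 1
  5+7+1 = 5 carry 1
  0+1+1 = 2
  4+2 = 6
  0+3 = 3
  0+0 = 0
  6+3 = 1 carry 1
  final carry 1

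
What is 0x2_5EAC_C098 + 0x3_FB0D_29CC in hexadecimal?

Add column by column in base 16, right to left:
  8+C = 4 carry 1
  9+C+1 = 6 carry 1
  0+9+1 = A
  C+2 = E
  C+D = 9 carry 1
  A+0+1 = B
  E+B = 9 carry 1
  5+F+1 = 5 carry 1
  2+3+1 = 6

0x659B9EA64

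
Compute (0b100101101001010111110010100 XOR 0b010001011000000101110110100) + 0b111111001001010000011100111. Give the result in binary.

0b1110011111010100010100000111

First 0b100101101001010111110010100 XOR 0b010001011000000101110110100 = 0b110100110001010010000100000.
Add column by column in base 2, right to left:
  0+1 = 1
  0+1 = 1
  0+1 = 1
  0+0 = 0
  0+0 = 0
  1+1 = 0 carry 1
  0+1+1 = 0 carry 1
  0+1+1 = 0 carry 1
  0+0+1 = 1
  0+0 = 0
  1+0 = 1
  0+0 = 0
  0+0 = 0
  1+1 = 0 carry 1
  0+0+1 = 1
  1+1 = 0 carry 1
  0+0+1 = 1
  0+0 = 0
  0+1 = 1
  1+0 = 1
  1+0 = 1
  0+1 = 1
  0+1 = 1
  1+1 = 0 carry 1
  0+1+1 = 0 carry 1
  1+1+1 = 1 carry 1
  1+1+1 = 1 carry 1
  final carry 1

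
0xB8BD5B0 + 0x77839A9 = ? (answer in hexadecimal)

Add column by column in base 16, right to left:
  0+9 = 9
  B+A = 5 carry 1
  5+9+1 = F
  D+3 = 0 carry 1
  B+8+1 = 4 carry 1
  8+7+1 = 0 carry 1
  B+7+1 = 3 carry 1
  final carry 1

0x13040F59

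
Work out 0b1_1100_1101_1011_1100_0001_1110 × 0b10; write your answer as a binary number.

Multiply each base-2 digit by 2, carrying:
  0×2 = 0 → write 0
  1×2 = 2 → write 0 carry 1
  1×2+1 = 3 → write 1 carry 1
  1×2+1 = 3 → write 1 carry 1
  1×2+1 = 3 → write 1 carry 1
  0×2+1 = 1 → write 1
  0×2 = 0 → write 0
  0×2 = 0 → write 0
  0×2 = 0 → write 0
  0×2 = 0 → write 0
  1×2 = 2 → write 0 carry 1
  1×2+1 = 3 → write 1 carry 1
  1×2+1 = 3 → write 1 carry 1
  1×2+1 = 3 → write 1 carry 1
  0×2+1 = 1 → write 1
  1×2 = 2 → write 0 carry 1
  1×2+1 = 3 → write 1 carry 1
  0×2+1 = 1 → write 1
  1×2 = 2 → write 0 carry 1
  1×2+1 = 3 → write 1 carry 1
  0×2+1 = 1 → write 1
  0×2 = 0 → write 0
  1×2 = 2 → write 0 carry 1
  1×2+1 = 3 → write 1 carry 1
  1×2+1 = 3 → write 1 carry 1
  remaining carry: 1

0b11100110110111100000111100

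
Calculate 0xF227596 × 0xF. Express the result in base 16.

0xE304E3CA

Multiply each base-16 digit by 15, carrying:
  6×15 = 90 → write A carry 5
  9×15+5 = 140 → write C carry 8
  5×15+8 = 83 → write 3 carry 5
  7×15+5 = 110 → write E carry 6
  2×15+6 = 36 → write 4 carry 2
  2×15+2 = 32 → write 0 carry 2
  F×15+2 = 227 → write 3 carry 14
  remaining carry: E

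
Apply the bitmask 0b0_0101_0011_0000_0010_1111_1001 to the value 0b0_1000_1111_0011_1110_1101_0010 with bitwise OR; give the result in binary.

0b0110111110011111011111011

OR bit by bit (1 where either bit is 1):
  0100011110011111011010010
| 0010100110000001011111001
= 0110111110011111011111011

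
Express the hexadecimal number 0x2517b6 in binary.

Expand each hex digit to 4 bits: 2=0010 5=0101 1=0001 7=0111 b=1011 6=0110.

0b1001010001011110110110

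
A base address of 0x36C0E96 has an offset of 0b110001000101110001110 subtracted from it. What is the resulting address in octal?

0o324701410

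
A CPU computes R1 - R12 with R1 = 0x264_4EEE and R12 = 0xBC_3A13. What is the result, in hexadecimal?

Subtract column by column in base 16:
  E-3 → B
  E-1 → D
  E-A → 4
  4-3 → 1
  4-C → 8 (borrow)
  6-B-1 → A (borrow)
  2-0-1 → 1

0x1A814DB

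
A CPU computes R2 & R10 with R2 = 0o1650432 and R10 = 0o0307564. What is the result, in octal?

AND each oct digit independently (no carries):
  1&0=0, 6&3=2, 5&0=0, 0&7=0, 4&5=4, 3&6=2, 2&4=0

0o0200420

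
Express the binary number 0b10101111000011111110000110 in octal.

0o257037606

Group the bits in threes: 010 101 111 000 011 111 110 000 110 → 257037606.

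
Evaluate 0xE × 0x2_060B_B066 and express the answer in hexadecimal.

0x1C54A3A594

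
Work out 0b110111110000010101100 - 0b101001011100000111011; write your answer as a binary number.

0b1110010100001110001

Subtract column by column in base 2:
  0-1 → 1 (borrow)
  0-1-1 → 0 (borrow)
  1-0-1 → 0
  1-1 → 0
  0-1 → 1 (borrow)
  1-1-1 → 1 (borrow)
  0-0-1 → 1 (borrow)
  1-0-1 → 0
  0-0 → 0
  0-0 → 0
  0-0 → 0
  0-1 → 1 (borrow)
  0-1-1 → 0 (borrow)
  1-1-1 → 1 (borrow)
  1-0-1 → 0
  1-1 → 0
  1-0 → 1
  1-0 → 1
  0-1 → 1 (borrow)
  1-0-1 → 0
  1-1 → 0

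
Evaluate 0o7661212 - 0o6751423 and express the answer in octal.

Subtract column by column in base 8:
  2-3 → 7 (borrow)
  1-2-1 → 6 (borrow)
  2-4-1 → 5 (borrow)
  1-1-1 → 7 (borrow)
  6-5-1 → 0
  6-7 → 7 (borrow)
  7-6-1 → 0

0o707567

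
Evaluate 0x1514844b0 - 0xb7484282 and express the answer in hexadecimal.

Subtract column by column in base 16:
  0-2 → e (borrow)
  b-8-1 → 2
  4-2 → 2
  4-4 → 0
  8-8 → 0
  4-4 → 0
  1-7 → a (borrow)
  5-b-1 → 9 (borrow)
  1-0-1 → 0

0x9a00022e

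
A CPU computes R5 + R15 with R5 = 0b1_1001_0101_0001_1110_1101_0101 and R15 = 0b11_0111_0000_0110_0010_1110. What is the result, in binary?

0b1110011000010010100000011

Add column by column in base 2, right to left:
  1+0 = 1
  0+1 = 1
  1+1 = 0 carry 1
  0+1+1 = 0 carry 1
  1+0+1 = 0 carry 1
  0+1+1 = 0 carry 1
  1+0+1 = 0 carry 1
  1+0+1 = 0 carry 1
  0+0+1 = 1
  1+1 = 0 carry 1
  1+1+1 = 1 carry 1
  1+0+1 = 0 carry 1
  1+0+1 = 0 carry 1
  0+0+1 = 1
  0+0 = 0
  0+0 = 0
  1+1 = 0 carry 1
  0+1+1 = 0 carry 1
  1+1+1 = 1 carry 1
  0+0+1 = 1
  1+1 = 0 carry 1
  0+1+1 = 0 carry 1
  0+0+1 = 1
  1+0 = 1
  1+0 = 1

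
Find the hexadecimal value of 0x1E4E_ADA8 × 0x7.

Multiply each base-16 digit by 7, carrying:
  8×7 = 56 → write 8 carry 3
  A×7+3 = 73 → write 9 carry 4
  D×7+4 = 95 → write F carry 5
  A×7+5 = 75 → write B carry 4
  E×7+4 = 102 → write 6 carry 6
  4×7+6 = 34 → write 2 carry 2
  E×7+2 = 100 → write 4 carry 6
  1×7+6 = 13 → write D

0xD426BF98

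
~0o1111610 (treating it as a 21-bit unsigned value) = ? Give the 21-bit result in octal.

Each oct digit d becomes 7−d:
  1→6, 1→6, 1→6, 1→6, 6→1, 1→6, 0→7

0o6666167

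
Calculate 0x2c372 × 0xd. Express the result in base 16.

Multiply each base-16 digit by 13, carrying:
  2×13 = 26 → write a carry 1
  7×13+1 = 92 → write c carry 5
  3×13+5 = 44 → write c carry 2
  c×13+2 = 158 → write e carry 9
  2×13+9 = 35 → write 3 carry 2
  remaining carry: 2

0x23ecca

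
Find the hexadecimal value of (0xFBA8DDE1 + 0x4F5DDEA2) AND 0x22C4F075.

0x204B001

Add column by column in base 16, right to left:
  1+2 = 3
  E+A = 8 carry 1
  D+E+1 = C carry 1
  D+D+1 = B carry 1
  8+D+1 = 6 carry 1
  A+5+1 = 0 carry 1
  B+F+1 = B carry 1
  F+4+1 = 4 carry 1
  final carry 1
Sum = 0x14B06BC83; now AND with 0x22C4F075:
  1&0=0, 4&2=0, B&2=2, 0&C=0, 6&4=4, B&F=B, C&0=0, 8&7=0, 3&5=1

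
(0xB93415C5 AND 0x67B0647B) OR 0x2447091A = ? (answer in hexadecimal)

0x25770D5B

0xB93415C5 AND 0x67B0647B = 0x21300441.
Then OR with 0x2447091A.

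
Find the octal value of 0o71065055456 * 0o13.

Multiply each base-8 digit by 11, carrying:
  6×11 = 66 → write 2 carry 8
  5×11+8 = 63 → write 7 carry 7
  4×11+7 = 51 → write 3 carry 6
  5×11+6 = 61 → write 5 carry 7
  5×11+7 = 62 → write 6 carry 7
  0×11+7 = 7 → write 7
  5×11 = 55 → write 7 carry 6
  6×11+6 = 72 → write 0 carry 9
  0×11+9 = 9 → write 1 carry 1
  1×11+1 = 12 → write 4 carry 1
  7×11+1 = 78 → write 6 carry 9
  remaining carry: 11

0o1164107765372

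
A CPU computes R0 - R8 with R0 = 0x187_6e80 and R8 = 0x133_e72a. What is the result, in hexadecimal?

0x538756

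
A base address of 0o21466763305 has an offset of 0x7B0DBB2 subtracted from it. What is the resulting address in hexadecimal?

0x852B0B13

0o21466763305 = 0x8CDBE6C5 in hexadecimal.
Subtract column by column in base 16:
  5-2 → 3
  C-B → 1
  6-B → B (borrow)
  E-D-1 → 0
  B-0 → B
  D-B → 2
  C-7 → 5
  8-0 → 8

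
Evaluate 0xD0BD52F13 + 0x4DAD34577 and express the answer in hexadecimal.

Add column by column in base 16, right to left:
  3+7 = A
  1+7 = 8
  F+5 = 4 carry 1
  2+4+1 = 7
  5+3 = 8
  D+D = A carry 1
  B+A+1 = 6 carry 1
  0+D+1 = E
  D+4 = 1 carry 1
  final carry 1

0x11E6A8748A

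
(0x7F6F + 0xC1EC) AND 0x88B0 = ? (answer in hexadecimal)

Add column by column in base 16, right to left:
  F+C = B carry 1
  6+E+1 = 5 carry 1
  F+1+1 = 1 carry 1
  7+C+1 = 4 carry 1
  final carry 1
Sum = 0x1415B; now AND with 0x88B0:
  1&0=0, 4&8=0, 1&8=0, 5&B=1, B&0=0

0x10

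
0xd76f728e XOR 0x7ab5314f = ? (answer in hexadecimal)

0xadda43c1

XOR each hex digit independently (no carries):
  d^7=a, 7^a=d, 6^b=d, f^5=a, 7^3=4, 2^1=3, 8^4=c, e^f=1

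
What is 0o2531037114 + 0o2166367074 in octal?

0o4717426210

Add column by column in base 8, right to left:
  4+4 = 0 carry 1
  1+7+1 = 1 carry 1
  1+0+1 = 2
  7+7 = 6 carry 1
  3+6+1 = 2 carry 1
  0+3+1 = 4
  1+6 = 7
  3+6 = 1 carry 1
  5+1+1 = 7
  2+2 = 4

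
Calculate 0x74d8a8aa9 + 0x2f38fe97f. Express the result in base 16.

0xa411a7428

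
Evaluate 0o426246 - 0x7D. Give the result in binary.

0o426246 = 0b100010110010100110 in binary.
0x7D = 0b1111101 in binary.
Subtract column by column in base 2:
  0-1 → 1 (borrow)
  1-0-1 → 0
  1-1 → 0
  0-1 → 1 (borrow)
  0-1-1 → 0 (borrow)
  1-1-1 → 1 (borrow)
  0-1-1 → 0 (borrow)
  1-0-1 → 0
  0-0 → 0
  0-0 → 0
  1-0 → 1
  1-0 → 1
  0-0 → 0
  1-0 → 1
  0-0 → 0
  0-0 → 0
  0-0 → 0
  1-0 → 1

0b100010110000101001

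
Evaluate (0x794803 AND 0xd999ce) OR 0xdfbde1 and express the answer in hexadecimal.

0xdfbde3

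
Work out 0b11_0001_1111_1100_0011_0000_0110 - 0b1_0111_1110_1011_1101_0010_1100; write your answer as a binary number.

0b1101000010000010111011010

Subtract column by column in base 2:
  0-0 → 0
  1-0 → 1
  1-1 → 0
  0-1 → 1 (borrow)
  0-0-1 → 1 (borrow)
  0-1-1 → 0 (borrow)
  0-0-1 → 1 (borrow)
  0-0-1 → 1 (borrow)
  1-1-1 → 1 (borrow)
  1-0-1 → 0
  0-1 → 1 (borrow)
  0-1-1 → 0 (borrow)
  0-1-1 → 0 (borrow)
  0-1-1 → 0 (borrow)
  1-0-1 → 0
  1-1 → 0
  1-0 → 1
  1-1 → 0
  1-1 → 0
  1-1 → 0
  1-1 → 0
  0-1 → 1 (borrow)
  0-1-1 → 0 (borrow)
  0-0-1 → 1 (borrow)
  1-1-1 → 1 (borrow)
  1-0-1 → 0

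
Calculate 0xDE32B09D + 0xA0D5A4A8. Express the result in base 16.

Add column by column in base 16, right to left:
  D+8 = 5 carry 1
  9+A+1 = 4 carry 1
  0+4+1 = 5
  B+A = 5 carry 1
  2+5+1 = 8
  3+D = 0 carry 1
  E+0+1 = F
  D+A = 7 carry 1
  final carry 1

0x17F085545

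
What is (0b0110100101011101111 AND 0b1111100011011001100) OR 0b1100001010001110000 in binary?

0b0110100101011101111 AND 0b1111100011011001100 = 0b0110100001011001100.
Then OR with 0b1100001010001110000.

0b1110101011011111100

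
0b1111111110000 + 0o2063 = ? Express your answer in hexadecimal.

0x2423

0b1111111110000 = 0x1FF0 in hexadecimal.
0o2063 = 0x433 in hexadecimal.
Add column by column in base 16, right to left:
  0+3 = 3
  F+3 = 2 carry 1
  F+4+1 = 4 carry 1
  1+0+1 = 2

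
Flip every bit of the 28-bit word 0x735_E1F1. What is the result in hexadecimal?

Each hex digit d becomes F−d:
  7→8, 3→C, 5→A, E→1, 1→E, F→0, 1→E

0x8CA1E0E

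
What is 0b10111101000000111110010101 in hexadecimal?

Group the bits into nibbles: 0010 1111 0100 0000 1111 1001 0101 → 2f40f95.

0x2f40f95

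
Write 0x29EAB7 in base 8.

Expand each hex digit to 4 bits: 2=0010 9=1001 E=1110 A=1010 B=1011 7=0111.
Group the bits in threes: 001 010 011 110 101 010 110 111 → 12365267.

0o12365267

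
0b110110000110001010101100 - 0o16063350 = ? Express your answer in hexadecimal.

0x9FFBC4

0b110110000110001010101100 = 0xD862AC in hexadecimal.
0o16063350 = 0x3866E8 in hexadecimal.
Subtract column by column in base 16:
  C-8 → 4
  A-E → C (borrow)
  2-6-1 → B (borrow)
  6-6-1 → F (borrow)
  8-8-1 → F (borrow)
  D-3-1 → 9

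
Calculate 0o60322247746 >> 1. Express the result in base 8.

1 bits is not a whole number of base-8 digits; in binary: 110000011010010010100111111100110 >> 1 = 11000001101001001010011111110011.

0o30151123763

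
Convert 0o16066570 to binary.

Each octal digit is 3 bits: 1=001 6=110 0=000 6=110 6=110 5=101 7=111 0=000.

0b1110000110110101111000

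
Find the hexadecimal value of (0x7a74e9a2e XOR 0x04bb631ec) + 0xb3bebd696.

First 0x7a74e9a2e XOR 0x04bb631ec = 0x7ecf8abc2.
Add column by column in base 16, right to left:
  2+6 = 8
  c+9 = 5 carry 1
  b+6+1 = 2 carry 1
  a+d+1 = 8 carry 1
  8+b+1 = 4 carry 1
  f+e+1 = e carry 1
  c+b+1 = 8 carry 1
  e+3+1 = 2 carry 1
  7+b+1 = 3 carry 1
  final carry 1

0x1328e48258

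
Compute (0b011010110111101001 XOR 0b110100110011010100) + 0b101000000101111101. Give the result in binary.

0b1010110001010111010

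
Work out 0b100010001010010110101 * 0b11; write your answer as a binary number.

Multiply each base-2 digit by 3, carrying:
  1×3 = 3 → write 1 carry 1
  0×3+1 = 1 → write 1
  1×3 = 3 → write 1 carry 1
  0×3+1 = 1 → write 1
  1×3 = 3 → write 1 carry 1
  1×3+1 = 4 → write 0 carry 2
  0×3+2 = 2 → write 0 carry 1
  1×3+1 = 4 → write 0 carry 2
  0×3+2 = 2 → write 0 carry 1
  0×3+1 = 1 → write 1
  1×3 = 3 → write 1 carry 1
  0×3+1 = 1 → write 1
  1×3 = 3 → write 1 carry 1
  0×3+1 = 1 → write 1
  0×3 = 0 → write 0
  0×3 = 0 → write 0
  1×3 = 3 → write 1 carry 1
  0×3+1 = 1 → write 1
  0×3 = 0 → write 0
  0×3 = 0 → write 0
  1×3 = 3 → write 1 carry 1
  remaining carry: 1

0b1100110011111000011111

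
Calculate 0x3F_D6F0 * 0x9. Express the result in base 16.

0x23E8E70

Multiply each base-16 digit by 9, carrying:
  0×9 = 0 → write 0
  F×9 = 135 → write 7 carry 8
  6×9+8 = 62 → write E carry 3
  D×9+3 = 120 → write 8 carry 7
  F×9+7 = 142 → write E carry 8
  3×9+8 = 35 → write 3 carry 2
  remaining carry: 2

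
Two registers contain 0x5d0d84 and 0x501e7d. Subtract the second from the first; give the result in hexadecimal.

Subtract column by column in base 16:
  4-d → 7 (borrow)
  8-7-1 → 0
  d-e → f (borrow)
  0-1-1 → e (borrow)
  d-0-1 → c
  5-5 → 0

0xcef07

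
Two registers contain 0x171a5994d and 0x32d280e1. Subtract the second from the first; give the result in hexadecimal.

0x13ed3186c

Subtract column by column in base 16:
  d-1 → c
  4-e → 6 (borrow)
  9-0-1 → 8
  9-8 → 1
  5-2 → 3
  a-d → d (borrow)
  1-2-1 → e (borrow)
  7-3-1 → 3
  1-0 → 1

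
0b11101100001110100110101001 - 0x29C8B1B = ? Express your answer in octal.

0b11101100001110100110101001 = 0o354164651 in octal.
0x29C8B1B = 0o247105433 in octal.
Subtract column by column in base 8:
  1-3 → 6 (borrow)
  5-3-1 → 1
  6-4 → 2
  4-5 → 7 (borrow)
  6-0-1 → 5
  1-1 → 0
  4-7 → 5 (borrow)
  5-4-1 → 0
  3-2 → 1

0o105057216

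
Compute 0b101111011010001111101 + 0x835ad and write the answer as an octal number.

0o7765052

0b101111011010001111101 = 0o5732175 in octal.
0x835ad = 0o2032655 in octal.
Add column by column in base 8, right to left:
  5+5 = 2 carry 1
  7+5+1 = 5 carry 1
  1+6+1 = 0 carry 1
  2+2+1 = 5
  3+3 = 6
  7+0 = 7
  5+2 = 7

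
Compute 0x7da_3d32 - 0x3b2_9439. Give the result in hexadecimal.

0x427a8f9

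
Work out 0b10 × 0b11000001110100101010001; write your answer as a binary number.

Multiply each base-2 digit by 2, carrying:
  1×2 = 2 → write 0 carry 1
  0×2+1 = 1 → write 1
  0×2 = 0 → write 0
  0×2 = 0 → write 0
  1×2 = 2 → write 0 carry 1
  0×2+1 = 1 → write 1
  1×2 = 2 → write 0 carry 1
  0×2+1 = 1 → write 1
  1×2 = 2 → write 0 carry 1
  0×2+1 = 1 → write 1
  0×2 = 0 → write 0
  1×2 = 2 → write 0 carry 1
  0×2+1 = 1 → write 1
  1×2 = 2 → write 0 carry 1
  1×2+1 = 3 → write 1 carry 1
  1×2+1 = 3 → write 1 carry 1
  0×2+1 = 1 → write 1
  0×2 = 0 → write 0
  0×2 = 0 → write 0
  0×2 = 0 → write 0
  0×2 = 0 → write 0
  1×2 = 2 → write 0 carry 1
  1×2+1 = 3 → write 1 carry 1
  remaining carry: 1

0b110000011101001010100010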